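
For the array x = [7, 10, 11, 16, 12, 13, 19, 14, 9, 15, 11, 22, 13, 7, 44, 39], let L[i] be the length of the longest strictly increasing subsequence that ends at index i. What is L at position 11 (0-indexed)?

8

dp[i] = 1 + max{dp[j] : j<i, x[j]<x[i]} (or 1 if no such j):
i:      0  1  2  3  4  5  6  7  8  9 10 11 12 13 14 15
x[i]:   7 10 11 16 12 13 19 14  9 15 11 22 13  7 44 39
dp:     1  2  3  4  4  5  6  6  2  7  3  8  5  1  9  9
At index 11 the value is 8.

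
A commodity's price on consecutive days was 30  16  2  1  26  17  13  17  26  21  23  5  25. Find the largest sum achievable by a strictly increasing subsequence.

Let S[i] be the best sum of a strictly increasing subsequence ending at i:
i:       1   2   3   4   5   6   7   8   9  10  11  12  13
a[i]:   30  16   2   1  26  17  13  17  26  21  23   5  25
S:      30  16   2   1  42  33  15  33  59  54  77   7 102
Maximum is 102 (e.g. 16 + 17 + 21 + 23 + 25).

102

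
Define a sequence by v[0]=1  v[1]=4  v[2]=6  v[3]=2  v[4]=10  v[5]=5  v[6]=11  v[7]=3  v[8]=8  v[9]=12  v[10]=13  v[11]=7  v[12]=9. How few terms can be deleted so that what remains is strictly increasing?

Fewest deletions = n − (longest strictly increasing subsequence).
i:      0  1  2  3  4  5  6  7  8  9 10 11 12
v[i]:   1  4  6  2 10  5 11  3  8 12 13  7  9
dp:     1  2  3  2  4  3  5  3  4  6  7  4  5
max dp = 7, so deletions = 13 − 7 = 6.

6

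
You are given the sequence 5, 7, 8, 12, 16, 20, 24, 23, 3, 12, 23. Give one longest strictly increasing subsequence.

5, 7, 8, 12, 16, 20, 24

Patience tails give the LIS length; then backtrack through the dp parents:
5 → extends → [5]
7 → extends → [5, 7]
8 → extends → [5, 7, 8]
12 → extends → [5, 7, 8, 12]
16 → extends → [5, 7, 8, 12, 16]
20 → extends → [5, 7, 8, 12, 16, 20]
24 → extends → [5, 7, 8, 12, 16, 20, 24]
23 → replaces 24 → [5, 7, 8, 12, 16, 20, 23]
3 → replaces 5 → [3, 7, 8, 12, 16, 20, 23]
12 → already a tail → [3, 7, 8, 12, 16, 20, 23]
23 → already a tail → [3, 7, 8, 12, 16, 20, 23]
Length 7; one witness is 5, 7, 8, 12, 16, 20, 24.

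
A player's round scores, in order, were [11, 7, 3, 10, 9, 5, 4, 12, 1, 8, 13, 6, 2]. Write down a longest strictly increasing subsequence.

7, 10, 12, 13

Patience tails give the LIS length; then backtrack through the dp parents:
11 → extends → [11]
7 → replaces 11 → [7]
3 → replaces 7 → [3]
10 → extends → [3, 10]
9 → replaces 10 → [3, 9]
5 → replaces 9 → [3, 5]
4 → replaces 5 → [3, 4]
12 → extends → [3, 4, 12]
1 → replaces 3 → [1, 4, 12]
8 → replaces 12 → [1, 4, 8]
13 → extends → [1, 4, 8, 13]
6 → replaces 8 → [1, 4, 6, 13]
2 → replaces 4 → [1, 2, 6, 13]
Length 4; one witness is 7, 10, 12, 13.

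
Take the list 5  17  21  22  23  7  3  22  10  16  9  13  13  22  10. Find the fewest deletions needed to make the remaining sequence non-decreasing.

Fewest deletions = n − (longest non-decreasing subsequence).
i:      1  2  3  4  5  6  7  8  9 10 11 12 13 14 15
a[i]:   5 17 21 22 23  7  3 22 10 16  9 13 13 22 10
dp:     1  2  3  4  5  2  1  5  3  4  3  4  5  6  4
max dp = 6, so deletions = 15 − 6 = 9.

9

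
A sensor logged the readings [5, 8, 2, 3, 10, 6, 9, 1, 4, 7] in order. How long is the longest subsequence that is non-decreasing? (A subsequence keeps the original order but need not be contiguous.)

4

Track the smallest tail for each achievable length (allowing ties):
5 → extends → [5]
8 → extends → [5, 8]
2 → replaces 5 → [2, 8]
3 → replaces 8 → [2, 3]
10 → extends → [2, 3, 10]
6 → replaces 10 → [2, 3, 6]
9 → extends → [2, 3, 6, 9]
1 → replaces 2 → [1, 3, 6, 9]
4 → replaces 6 → [1, 3, 4, 9]
7 → replaces 9 → [1, 3, 4, 7]
Four tails, so the longest non-decreasing subsequence has length 4 (e.g. 2, 3, 6, 9).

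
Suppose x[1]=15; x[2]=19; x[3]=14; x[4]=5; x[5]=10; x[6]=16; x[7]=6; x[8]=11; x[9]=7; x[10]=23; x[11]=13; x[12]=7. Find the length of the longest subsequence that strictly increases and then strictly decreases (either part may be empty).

inc[i] = longest strictly increasing subsequence ending at i; dec[i] = longest strictly decreasing subsequence starting at i:
i:      1  2  3  4  5  6  7  8  9 10 11 12
x[i]:  15 19 14  5 10 16  6 11  7 23 13  7
inc:    1  2  1  1  2  3  2  3  3  4  4  3
dec:    4  4  3  1  2  3  1  2  1  3  2  1
Best peak at i=10 (value 23): inc=4, dec=3, length 4+3−1 = 6.

6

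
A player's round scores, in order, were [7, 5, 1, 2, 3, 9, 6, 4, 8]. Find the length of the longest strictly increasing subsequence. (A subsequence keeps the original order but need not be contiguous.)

Track the smallest tail for each achievable length (strict):
7 → extends → [7]
5 → replaces 7 → [5]
1 → replaces 5 → [1]
2 → extends → [1, 2]
3 → extends → [1, 2, 3]
9 → extends → [1, 2, 3, 9]
6 → replaces 9 → [1, 2, 3, 6]
4 → replaces 6 → [1, 2, 3, 4]
8 → extends → [1, 2, 3, 4, 8]
Five tails, so the longest strictly increasing subsequence has length 5 (e.g. 1, 2, 3, 6, 8).

5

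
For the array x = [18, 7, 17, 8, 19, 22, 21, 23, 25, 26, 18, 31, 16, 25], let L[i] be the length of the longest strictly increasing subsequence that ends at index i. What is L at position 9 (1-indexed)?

6

dp[i] = 1 + max{dp[j] : j<i, x[j]<x[i]} (or 1 if no such j):
i:      1  2  3  4  5  6  7  8  9 10 11 12 13 14
x[i]:  18  7 17  8 19 22 21 23 25 26 18 31 16 25
dp:     1  1  2  2  3  4  4  5  6  7  3  8  3  6
At index 9 the value is 6.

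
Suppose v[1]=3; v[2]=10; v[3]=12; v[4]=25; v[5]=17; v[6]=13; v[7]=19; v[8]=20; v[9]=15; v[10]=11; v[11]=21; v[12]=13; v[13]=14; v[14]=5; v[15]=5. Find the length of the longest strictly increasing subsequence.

7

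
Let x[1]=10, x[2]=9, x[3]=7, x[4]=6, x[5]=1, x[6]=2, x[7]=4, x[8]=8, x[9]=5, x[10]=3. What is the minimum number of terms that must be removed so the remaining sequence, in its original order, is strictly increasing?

6

Fewest deletions = n − (longest strictly increasing subsequence).
i:      1  2  3  4  5  6  7  8  9 10
x[i]:  10  9  7  6  1  2  4  8  5  3
dp:     1  1  1  1  1  2  3  4  4  3
max dp = 4, so deletions = 10 − 4 = 6.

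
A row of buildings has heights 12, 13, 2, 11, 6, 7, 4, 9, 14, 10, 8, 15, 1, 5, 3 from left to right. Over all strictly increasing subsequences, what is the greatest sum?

54

Let S[i] be the best sum of a strictly increasing subsequence ending at i:
i:      1  2  3  4  5  6  7  8  9 10 11 12 13 14 15
a[i]:  12 13  2 11  6  7  4  9 14 10  8 15  1  5  3
S:     12 25  2 13  8 15  6 24 39 34 23 54  1 11  5
Maximum is 54 (e.g. 12 + 13 + 14 + 15).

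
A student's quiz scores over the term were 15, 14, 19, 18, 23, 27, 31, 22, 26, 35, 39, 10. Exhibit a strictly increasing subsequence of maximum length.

15, 19, 23, 27, 31, 35, 39

Patience tails give the LIS length; then backtrack through the dp parents:
15 → extends → [15]
14 → replaces 15 → [14]
19 → extends → [14, 19]
18 → replaces 19 → [14, 18]
23 → extends → [14, 18, 23]
27 → extends → [14, 18, 23, 27]
31 → extends → [14, 18, 23, 27, 31]
22 → replaces 23 → [14, 18, 22, 27, 31]
26 → replaces 27 → [14, 18, 22, 26, 31]
35 → extends → [14, 18, 22, 26, 31, 35]
39 → extends → [14, 18, 22, 26, 31, 35, 39]
10 → replaces 14 → [10, 18, 22, 26, 31, 35, 39]
Length 7; one witness is 15, 19, 23, 27, 31, 35, 39.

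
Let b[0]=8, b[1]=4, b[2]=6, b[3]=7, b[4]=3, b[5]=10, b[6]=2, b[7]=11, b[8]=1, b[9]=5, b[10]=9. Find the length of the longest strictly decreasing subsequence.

Let dp[i] be the longest strictly decreasing subsequence ending at i:
i:      0  1  2  3  4  5  6  7  8  9 10
b[i]:   8  4  6  7  3 10  2 11  1  5  9
dp:     1  2  2  2  3  1  4  1  5  3  2
Maximum is 5.

5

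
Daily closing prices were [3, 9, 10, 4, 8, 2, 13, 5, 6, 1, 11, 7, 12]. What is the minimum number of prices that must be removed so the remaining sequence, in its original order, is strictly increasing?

7

Fewest deletions = n − (longest strictly increasing subsequence).
Patience tails:
3 → extends → [3]
9 → extends → [3, 9]
10 → extends → [3, 9, 10]
4 → replaces 9 → [3, 4, 10]
8 → replaces 10 → [3, 4, 8]
2 → replaces 3 → [2, 4, 8]
13 → extends → [2, 4, 8, 13]
5 → replaces 8 → [2, 4, 5, 13]
6 → replaces 13 → [2, 4, 5, 6]
1 → replaces 2 → [1, 4, 5, 6]
11 → extends → [1, 4, 5, 6, 11]
7 → replaces 11 → [1, 4, 5, 6, 7]
12 → extends → [1, 4, 5, 6, 7, 12]
Longest strictly increasing subsequence has length 6, so deletions = 13 − 6 = 7.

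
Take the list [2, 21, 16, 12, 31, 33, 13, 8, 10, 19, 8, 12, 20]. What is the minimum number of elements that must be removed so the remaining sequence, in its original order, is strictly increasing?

8

Fewest deletions = n − (longest strictly increasing subsequence).
i:      1  2  3  4  5  6  7  8  9 10 11 12 13
a[i]:   2 21 16 12 31 33 13  8 10 19  8 12 20
dp:     1  2  2  2  3  4  3  2  3  4  2  4  5
max dp = 5, so deletions = 13 − 5 = 8.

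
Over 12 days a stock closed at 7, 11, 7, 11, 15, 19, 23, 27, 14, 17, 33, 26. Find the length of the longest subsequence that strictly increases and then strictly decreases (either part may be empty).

8

inc[i] = longest strictly increasing subsequence ending at i; dec[i] = longest strictly decreasing subsequence starting at i:
i:      1  2  3  4  5  6  7  8  9 10 11 12
a[i]:   7 11  7 11 15 19 23 27 14 17 33 26
inc:    1  2  1  2  3  4  5  6  3  4  7  6
dec:    1  2  1  1  2  2  2  2  1  1  2  1
Best peak at i=11 (value 33): inc=7, dec=2, length 7+2−1 = 8.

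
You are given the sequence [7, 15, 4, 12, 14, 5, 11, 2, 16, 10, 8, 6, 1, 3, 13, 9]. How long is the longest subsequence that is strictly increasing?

4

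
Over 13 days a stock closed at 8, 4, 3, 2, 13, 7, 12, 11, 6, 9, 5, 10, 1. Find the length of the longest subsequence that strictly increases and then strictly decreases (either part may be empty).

7

inc[i] = longest strictly increasing subsequence ending at i; dec[i] = longest strictly decreasing subsequence starting at i:
i:      1  2  3  4  5  6  7  8  9 10 11 12 13
a[i]:   8  4  3  2 13  7 12 11  6  9  5 10  1
inc:    1  1  1  1  2  2  3  3  2  3  2  4  1
dec:    5  4  3  2  6  4  5  4  3  3  2  2  1
Best peak at i=5 (value 13): inc=2, dec=6, length 2+6−1 = 7.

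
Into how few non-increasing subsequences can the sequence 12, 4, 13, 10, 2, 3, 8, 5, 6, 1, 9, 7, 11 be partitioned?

Place each on the leftmost legal pile:
12 → new pile 1 (tops now [12])
4 → pile 1 (tops now [4])
13 → new pile 2 (tops now [4, 13])
10 → pile 2 (tops now [4, 10])
2 → pile 1 (tops now [2, 10])
3 → pile 2 (tops now [2, 3])
8 → new pile 3 (tops now [2, 3, 8])
5 → pile 3 (tops now [2, 3, 5])
6 → new pile 4 (tops now [2, 3, 5, 6])
1 → pile 1 (tops now [1, 3, 5, 6])
9 → new pile 5 (tops now [1, 3, 5, 6, 9])
7 → pile 5 (tops now [1, 3, 5, 6, 7])
11 → new pile 6 (tops now [1, 3, 5, 6, 7, 11])
Six piles.

6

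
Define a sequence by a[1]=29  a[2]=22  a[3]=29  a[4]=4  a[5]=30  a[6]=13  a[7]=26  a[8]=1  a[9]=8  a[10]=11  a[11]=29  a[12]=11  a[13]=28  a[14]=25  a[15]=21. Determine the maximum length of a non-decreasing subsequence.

5

Track the smallest tail for each achievable length (allowing ties):
29 → extends → [29]
22 → replaces 29 → [22]
29 → extends → [22, 29]
4 → replaces 22 → [4, 29]
30 → extends → [4, 29, 30]
13 → replaces 29 → [4, 13, 30]
26 → replaces 30 → [4, 13, 26]
1 → replaces 4 → [1, 13, 26]
8 → replaces 13 → [1, 8, 26]
11 → replaces 26 → [1, 8, 11]
29 → extends → [1, 8, 11, 29]
11 → replaces 29 → [1, 8, 11, 11]
28 → extends → [1, 8, 11, 11, 28]
25 → replaces 28 → [1, 8, 11, 11, 25]
21 → replaces 25 → [1, 8, 11, 11, 21]
Five tails, so the longest non-decreasing subsequence has length 5 (e.g. 4, 8, 11, 11, 28).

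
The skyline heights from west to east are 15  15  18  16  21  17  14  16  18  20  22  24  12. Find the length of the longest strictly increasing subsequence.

Track the smallest tail for each achievable length (strict):
15 → extends → [15]
15 → already a tail → [15]
18 → extends → [15, 18]
16 → replaces 18 → [15, 16]
21 → extends → [15, 16, 21]
17 → replaces 21 → [15, 16, 17]
14 → replaces 15 → [14, 16, 17]
16 → already a tail → [14, 16, 17]
18 → extends → [14, 16, 17, 18]
20 → extends → [14, 16, 17, 18, 20]
22 → extends → [14, 16, 17, 18, 20, 22]
24 → extends → [14, 16, 17, 18, 20, 22, 24]
12 → replaces 14 → [12, 16, 17, 18, 20, 22, 24]
Seven tails, so the longest strictly increasing subsequence has length 7 (e.g. 15, 16, 17, 18, 20, 22, 24).

7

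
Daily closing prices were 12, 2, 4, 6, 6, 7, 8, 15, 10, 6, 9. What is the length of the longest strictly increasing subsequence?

Let dp[i] be the length of the longest such subsequence ending at index i:
i:      1  2  3  4  5  6  7  8  9 10 11
a[i]:  12  2  4  6  6  7  8 15 10  6  9
dp:     1  1  2  3  3  4  5  6  6  3  6
Maximum dp value is 6.

6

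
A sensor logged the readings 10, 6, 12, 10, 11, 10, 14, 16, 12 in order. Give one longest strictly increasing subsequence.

6, 10, 11, 14, 16

Patience tails give the LIS length; then backtrack through the dp parents:
10 → extends → [10]
6 → replaces 10 → [6]
12 → extends → [6, 12]
10 → replaces 12 → [6, 10]
11 → extends → [6, 10, 11]
10 → already a tail → [6, 10, 11]
14 → extends → [6, 10, 11, 14]
16 → extends → [6, 10, 11, 14, 16]
12 → replaces 14 → [6, 10, 11, 12, 16]
Length 5; one witness is 6, 10, 11, 14, 16.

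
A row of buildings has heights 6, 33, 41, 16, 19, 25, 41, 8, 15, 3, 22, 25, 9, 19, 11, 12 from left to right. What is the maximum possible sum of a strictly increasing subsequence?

Let S[i] be the best sum of a strictly increasing subsequence ending at i:
i:       1   2   3   4   5   6   7   8   9  10  11  12  13  14  15  16
a[i]:    6  33  41  16  19  25  41   8  15   3  22  25   9  19  11  12
S:       6  39  80  22  41  66 107  14  29   3  63  88  23  48  34  46
Maximum is 107 (e.g. 6 + 16 + 19 + 25 + 41).

107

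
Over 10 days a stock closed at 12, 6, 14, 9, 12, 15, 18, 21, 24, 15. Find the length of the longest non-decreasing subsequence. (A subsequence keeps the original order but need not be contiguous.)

7

Track the smallest tail for each achievable length (allowing ties):
12 → extends → [12]
6 → replaces 12 → [6]
14 → extends → [6, 14]
9 → replaces 14 → [6, 9]
12 → extends → [6, 9, 12]
15 → extends → [6, 9, 12, 15]
18 → extends → [6, 9, 12, 15, 18]
21 → extends → [6, 9, 12, 15, 18, 21]
24 → extends → [6, 9, 12, 15, 18, 21, 24]
15 → replaces 18 → [6, 9, 12, 15, 15, 21, 24]
Seven tails, so the longest non-decreasing subsequence has length 7 (e.g. 6, 9, 12, 15, 18, 21, 24).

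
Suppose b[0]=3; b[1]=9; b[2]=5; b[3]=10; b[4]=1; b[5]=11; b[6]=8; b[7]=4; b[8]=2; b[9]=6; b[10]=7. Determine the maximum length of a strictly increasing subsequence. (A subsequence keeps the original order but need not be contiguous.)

Let dp[i] be the length of the longest such subsequence ending at index i:
i:      0  1  2  3  4  5  6  7  8  9 10
b[i]:   3  9  5 10  1 11  8  4  2  6  7
dp:     1  2  2  3  1  4  3  2  2  3  4
Maximum dp value is 4.

4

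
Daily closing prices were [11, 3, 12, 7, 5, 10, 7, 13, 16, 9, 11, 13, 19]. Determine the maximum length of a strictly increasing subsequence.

Track the smallest tail for each achievable length (strict):
11 → extends → [11]
3 → replaces 11 → [3]
12 → extends → [3, 12]
7 → replaces 12 → [3, 7]
5 → replaces 7 → [3, 5]
10 → extends → [3, 5, 10]
7 → replaces 10 → [3, 5, 7]
13 → extends → [3, 5, 7, 13]
16 → extends → [3, 5, 7, 13, 16]
9 → replaces 13 → [3, 5, 7, 9, 16]
11 → replaces 16 → [3, 5, 7, 9, 11]
13 → extends → [3, 5, 7, 9, 11, 13]
19 → extends → [3, 5, 7, 9, 11, 13, 19]
Seven tails, so the longest strictly increasing subsequence has length 7 (e.g. 3, 5, 7, 9, 11, 13, 19).

7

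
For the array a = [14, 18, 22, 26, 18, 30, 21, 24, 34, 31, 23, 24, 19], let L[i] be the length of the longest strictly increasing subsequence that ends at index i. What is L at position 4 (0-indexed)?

2

dp[i] = 1 + max{dp[j] : j<i, a[j]<a[i]} (or 1 if no such j):
i:      0  1  2  3  4  5  6  7  8  9 10 11 12
a[i]:  14 18 22 26 18 30 21 24 34 31 23 24 19
dp:     1  2  3  4  2  5  3  4  6  6  4  5  3
At index 4 the value is 2.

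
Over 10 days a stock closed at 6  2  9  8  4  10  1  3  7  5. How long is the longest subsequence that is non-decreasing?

3

Track the smallest tail for each achievable length (allowing ties):
6 → extends → [6]
2 → replaces 6 → [2]
9 → extends → [2, 9]
8 → replaces 9 → [2, 8]
4 → replaces 8 → [2, 4]
10 → extends → [2, 4, 10]
1 → replaces 2 → [1, 4, 10]
3 → replaces 4 → [1, 3, 10]
7 → replaces 10 → [1, 3, 7]
5 → replaces 7 → [1, 3, 5]
Three tails, so the longest non-decreasing subsequence has length 3 (e.g. 6, 9, 10).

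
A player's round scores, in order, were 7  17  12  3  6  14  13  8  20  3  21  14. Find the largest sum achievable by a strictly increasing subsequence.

Let S[i] be the best sum of a strictly increasing subsequence ending at i:
i:      1  2  3  4  5  6  7  8  9 10 11 12
a[i]:   7 17 12  3  6 14 13  8 20  3 21 14
S:      7 24 19  3  9 33 32 17 53  3 74 46
Maximum is 74 (e.g. 7 + 12 + 14 + 20 + 21).

74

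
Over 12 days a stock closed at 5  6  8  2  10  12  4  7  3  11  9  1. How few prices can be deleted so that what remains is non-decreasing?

7

Fewest deletions = n − (longest non-decreasing subsequence).
Patience tails:
5 → extends → [5]
6 → extends → [5, 6]
8 → extends → [5, 6, 8]
2 → replaces 5 → [2, 6, 8]
10 → extends → [2, 6, 8, 10]
12 → extends → [2, 6, 8, 10, 12]
4 → replaces 6 → [2, 4, 8, 10, 12]
7 → replaces 8 → [2, 4, 7, 10, 12]
3 → replaces 4 → [2, 3, 7, 10, 12]
11 → replaces 12 → [2, 3, 7, 10, 11]
9 → replaces 10 → [2, 3, 7, 9, 11]
1 → replaces 2 → [1, 3, 7, 9, 11]
Longest non-decreasing subsequence has length 5, so deletions = 12 − 5 = 7.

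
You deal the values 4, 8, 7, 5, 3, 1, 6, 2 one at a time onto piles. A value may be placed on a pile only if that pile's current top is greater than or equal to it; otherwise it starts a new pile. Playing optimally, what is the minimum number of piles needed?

The minimum number of non-increasing subsequences covering a sequence equals the length of its longest strictly increasing subsequence.
LIS length is 3 (e.g. 4, 5, 6), so 3 piles are needed.

3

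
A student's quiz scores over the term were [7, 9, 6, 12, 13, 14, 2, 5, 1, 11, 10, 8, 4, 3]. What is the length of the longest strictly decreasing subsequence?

6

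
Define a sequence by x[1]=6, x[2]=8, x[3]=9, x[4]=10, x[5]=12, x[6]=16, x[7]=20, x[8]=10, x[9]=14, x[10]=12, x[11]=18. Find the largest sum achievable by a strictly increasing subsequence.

81

Let S[i] be the best sum of a strictly increasing subsequence ending at i:
i:      1  2  3  4  5  6  7  8  9 10 11
x[i]:   6  8  9 10 12 16 20 10 14 12 18
S:      6 14 23 33 45 61 81 33 59 45 79
Maximum is 81 (e.g. 6 + 8 + 9 + 10 + 12 + 16 + 20).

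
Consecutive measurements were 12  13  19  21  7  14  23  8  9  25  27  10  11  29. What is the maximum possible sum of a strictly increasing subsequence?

Let S[i] be the best sum of a strictly increasing subsequence ending at i:
i:       1   2   3   4   5   6   7   8   9  10  11  12  13  14
a[i]:   12  13  19  21   7  14  23   8   9  25  27  10  11  29
S:      12  25  44  65   7  39  88  15  24 113 140  34  45 169
Maximum is 169 (e.g. 12 + 13 + 19 + 21 + 23 + 25 + 27 + 29).

169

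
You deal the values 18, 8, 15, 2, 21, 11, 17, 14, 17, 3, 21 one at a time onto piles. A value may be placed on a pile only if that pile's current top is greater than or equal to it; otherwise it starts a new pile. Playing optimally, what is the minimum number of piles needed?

5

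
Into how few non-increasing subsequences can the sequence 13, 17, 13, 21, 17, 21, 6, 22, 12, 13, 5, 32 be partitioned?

Place each on the leftmost legal pile:
13 → new pile 1 (tops now [13])
17 → new pile 2 (tops now [13, 17])
13 → pile 1 (tops now [13, 17])
21 → new pile 3 (tops now [13, 17, 21])
17 → pile 2 (tops now [13, 17, 21])
21 → pile 3 (tops now [13, 17, 21])
6 → pile 1 (tops now [6, 17, 21])
22 → new pile 4 (tops now [6, 17, 21, 22])
12 → pile 2 (tops now [6, 12, 21, 22])
13 → pile 3 (tops now [6, 12, 13, 22])
5 → pile 1 (tops now [5, 12, 13, 22])
32 → new pile 5 (tops now [5, 12, 13, 22, 32])
Five piles.

5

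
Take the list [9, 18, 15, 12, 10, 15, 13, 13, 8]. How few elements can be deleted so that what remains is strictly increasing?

Fewest deletions = n − (longest strictly increasing subsequence).
i:      1  2  3  4  5  6  7  8  9
a[i]:   9 18 15 12 10 15 13 13  8
dp:     1  2  2  2  2  3  3  3  1
max dp = 3, so deletions = 9 − 3 = 6.

6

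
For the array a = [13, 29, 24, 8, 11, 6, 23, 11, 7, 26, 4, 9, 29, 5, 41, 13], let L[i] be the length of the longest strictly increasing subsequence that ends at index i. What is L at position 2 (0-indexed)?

dp[i] = 1 + max{dp[j] : j<i, a[j]<a[i]} (or 1 if no such j):
i:      0  1  2  3  4  5  6  7  8  9 10 11 12 13 14 15
a[i]:  13 29 24  8 11  6 23 11  7 26  4  9 29  5 41 13
dp:     1  2  2  1  2  1  3  2  2  4  1  3  5  2  6  4
At index 2 the value is 2.

2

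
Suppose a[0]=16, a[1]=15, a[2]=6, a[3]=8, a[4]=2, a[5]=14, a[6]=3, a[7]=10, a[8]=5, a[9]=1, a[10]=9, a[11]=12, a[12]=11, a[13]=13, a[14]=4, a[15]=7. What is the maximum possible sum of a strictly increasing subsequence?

Let S[i] be the best sum of a strictly increasing subsequence ending at i:
i:      0  1  2  3  4  5  6  7  8  9 10 11 12 13 14 15
a[i]:  16 15  6  8  2 14  3 10  5  1  9 12 11 13  4  7
S:     16 15  6 14  2 28  5 24 10  1 23 36 35 49  9 17
Maximum is 49 (e.g. 6 + 8 + 10 + 12 + 13).

49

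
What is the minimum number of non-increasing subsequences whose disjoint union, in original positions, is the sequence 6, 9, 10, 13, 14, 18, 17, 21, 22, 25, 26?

10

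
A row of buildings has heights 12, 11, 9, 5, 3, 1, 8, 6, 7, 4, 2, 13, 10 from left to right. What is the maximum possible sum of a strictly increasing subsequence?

Let S[i] be the best sum of a strictly increasing subsequence ending at i:
i:      1  2  3  4  5  6  7  8  9 10 11 12 13
a[i]:  12 11  9  5  3  1  8  6  7  4  2 13 10
S:     12 11  9  5  3  1 13 11 18  7  3 31 28
Maximum is 31 (e.g. 5 + 6 + 7 + 13).

31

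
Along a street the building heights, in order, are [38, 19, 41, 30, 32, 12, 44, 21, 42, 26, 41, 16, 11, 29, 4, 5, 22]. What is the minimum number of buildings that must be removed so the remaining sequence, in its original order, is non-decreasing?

13

Fewest deletions = n − (longest non-decreasing subsequence).
Patience tails:
38 → extends → [38]
19 → replaces 38 → [19]
41 → extends → [19, 41]
30 → replaces 41 → [19, 30]
32 → extends → [19, 30, 32]
12 → replaces 19 → [12, 30, 32]
44 → extends → [12, 30, 32, 44]
21 → replaces 30 → [12, 21, 32, 44]
42 → replaces 44 → [12, 21, 32, 42]
26 → replaces 32 → [12, 21, 26, 42]
41 → replaces 42 → [12, 21, 26, 41]
16 → replaces 21 → [12, 16, 26, 41]
11 → replaces 12 → [11, 16, 26, 41]
29 → replaces 41 → [11, 16, 26, 29]
4 → replaces 11 → [4, 16, 26, 29]
5 → replaces 16 → [4, 5, 26, 29]
22 → replaces 26 → [4, 5, 22, 29]
Longest non-decreasing subsequence has length 4, so deletions = 17 − 4 = 13.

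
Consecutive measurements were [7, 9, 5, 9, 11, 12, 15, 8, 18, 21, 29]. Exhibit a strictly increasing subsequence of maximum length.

Patience tails give the LIS length; then backtrack through the dp parents:
7 → extends → [7]
9 → extends → [7, 9]
5 → replaces 7 → [5, 9]
9 → already a tail → [5, 9]
11 → extends → [5, 9, 11]
12 → extends → [5, 9, 11, 12]
15 → extends → [5, 9, 11, 12, 15]
8 → replaces 9 → [5, 8, 11, 12, 15]
18 → extends → [5, 8, 11, 12, 15, 18]
21 → extends → [5, 8, 11, 12, 15, 18, 21]
29 → extends → [5, 8, 11, 12, 15, 18, 21, 29]
Length 8; one witness is 7, 9, 11, 12, 15, 18, 21, 29.

7, 9, 11, 12, 15, 18, 21, 29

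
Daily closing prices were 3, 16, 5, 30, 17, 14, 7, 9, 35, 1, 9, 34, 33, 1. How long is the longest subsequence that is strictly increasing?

5

Let dp[i] be the length of the longest such subsequence ending at index i:
i:      1  2  3  4  5  6  7  8  9 10 11 12 13 14
a[i]:   3 16  5 30 17 14  7  9 35  1  9 34 33  1
dp:     1  2  2  3  3  3  3  4  5  1  4  5  5  1
Maximum dp value is 5.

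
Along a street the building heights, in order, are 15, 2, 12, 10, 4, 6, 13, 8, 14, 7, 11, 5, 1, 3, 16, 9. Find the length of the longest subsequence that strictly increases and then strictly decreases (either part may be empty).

inc[i] = longest strictly increasing subsequence ending at i; dec[i] = longest strictly decreasing subsequence starting at i:
i:      1  2  3  4  5  6  7  8  9 10 11 12 13 14 15 16
a[i]:  15  2 12 10  4  6 13  8 14  7 11  5  1  3 16  9
inc:    1  1  2  2  2  3  4  4  5  4  5  3  1  2  6  5
dec:    7  2  6  5  2  3  5  4  4  3  3  2  1  1  2  1
Best peak at i=7 (value 13): inc=4, dec=5, length 4+5−1 = 8.

8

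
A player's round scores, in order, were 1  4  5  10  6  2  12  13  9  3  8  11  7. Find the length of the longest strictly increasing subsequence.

6

Track the smallest tail for each achievable length (strict):
1 → extends → [1]
4 → extends → [1, 4]
5 → extends → [1, 4, 5]
10 → extends → [1, 4, 5, 10]
6 → replaces 10 → [1, 4, 5, 6]
2 → replaces 4 → [1, 2, 5, 6]
12 → extends → [1, 2, 5, 6, 12]
13 → extends → [1, 2, 5, 6, 12, 13]
9 → replaces 12 → [1, 2, 5, 6, 9, 13]
3 → replaces 5 → [1, 2, 3, 6, 9, 13]
8 → replaces 9 → [1, 2, 3, 6, 8, 13]
11 → replaces 13 → [1, 2, 3, 6, 8, 11]
7 → replaces 8 → [1, 2, 3, 6, 7, 11]
Six tails, so the longest strictly increasing subsequence has length 6 (e.g. 1, 4, 5, 10, 12, 13).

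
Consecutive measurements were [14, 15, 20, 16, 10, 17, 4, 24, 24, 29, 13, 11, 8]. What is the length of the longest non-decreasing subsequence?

Let dp[i] be the length of the longest such subsequence ending at index i:
i:      1  2  3  4  5  6  7  8  9 10 11 12 13
a[i]:  14 15 20 16 10 17  4 24 24 29 13 11  8
dp:     1  2  3  3  1  4  1  5  6  7  2  2  2
Maximum dp value is 7.

7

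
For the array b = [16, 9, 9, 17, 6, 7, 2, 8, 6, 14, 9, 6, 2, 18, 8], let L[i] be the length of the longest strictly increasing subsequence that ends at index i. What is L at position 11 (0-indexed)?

2

dp[i] = 1 + max{dp[j] : j<i, b[j]<b[i]} (or 1 if no such j):
i:      0  1  2  3  4  5  6  7  8  9 10 11 12 13 14
b[i]:  16  9  9 17  6  7  2  8  6 14  9  6  2 18  8
dp:     1  1  1  2  1  2  1  3  2  4  4  2  1  5  3
At index 11 the value is 2.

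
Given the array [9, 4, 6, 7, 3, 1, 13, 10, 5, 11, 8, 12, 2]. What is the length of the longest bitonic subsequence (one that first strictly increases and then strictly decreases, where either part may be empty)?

7

inc[i] = longest strictly increasing subsequence ending at i; dec[i] = longest strictly decreasing subsequence starting at i:
i:      1  2  3  4  5  6  7  8  9 10 11 12 13
a[i]:   9  4  6  7  3  1 13 10  5 11  8 12  2
inc:    1  1  2  3  1  1  4  4  2  5  4  6  2
dec:    4  3  3  3  2  1  4  3  2  3  2  2  1
Best peak at i=7 (value 13): inc=4, dec=4, length 4+4−1 = 7.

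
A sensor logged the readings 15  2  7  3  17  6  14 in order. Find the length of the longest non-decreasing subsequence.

4

Track the smallest tail for each achievable length (allowing ties):
15 → extends → [15]
2 → replaces 15 → [2]
7 → extends → [2, 7]
3 → replaces 7 → [2, 3]
17 → extends → [2, 3, 17]
6 → replaces 17 → [2, 3, 6]
14 → extends → [2, 3, 6, 14]
Four tails, so the longest non-decreasing subsequence has length 4 (e.g. 2, 3, 6, 14).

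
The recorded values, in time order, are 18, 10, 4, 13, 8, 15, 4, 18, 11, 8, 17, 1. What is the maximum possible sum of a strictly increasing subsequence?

56

Let S[i] be the best sum of a strictly increasing subsequence ending at i:
i:      1  2  3  4  5  6  7  8  9 10 11 12
a[i]:  18 10  4 13  8 15  4 18 11  8 17  1
S:     18 10  4 23 12 38  4 56 23 12 55  1
Maximum is 56 (e.g. 10 + 13 + 15 + 18).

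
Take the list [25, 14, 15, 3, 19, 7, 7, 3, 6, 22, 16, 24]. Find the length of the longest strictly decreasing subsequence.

Negate each value so 'decreasing' becomes 'increasing', then run patience tails on the negated sequence:
-25 → extends → [-25]
-14 → extends → [-25, -14]
-15 → replaces -14 → [-25, -15]
-3 → extends → [-25, -15, -3]
-19 → replaces -15 → [-25, -19, -3]
-7 → replaces -3 → [-25, -19, -7]
-7 → already a tail → [-25, -19, -7]
-3 → extends → [-25, -19, -7, -3]
-6 → replaces -3 → [-25, -19, -7, -6]
-22 → replaces -19 → [-25, -22, -7, -6]
-16 → replaces -7 → [-25, -22, -16, -6]
-24 → replaces -22 → [-25, -24, -16, -6]
Four tails, so the longest strictly decreasing subsequence of the original has length 4.

4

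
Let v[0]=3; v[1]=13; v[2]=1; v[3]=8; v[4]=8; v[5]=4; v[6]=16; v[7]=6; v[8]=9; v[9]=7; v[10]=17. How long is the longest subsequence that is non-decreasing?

5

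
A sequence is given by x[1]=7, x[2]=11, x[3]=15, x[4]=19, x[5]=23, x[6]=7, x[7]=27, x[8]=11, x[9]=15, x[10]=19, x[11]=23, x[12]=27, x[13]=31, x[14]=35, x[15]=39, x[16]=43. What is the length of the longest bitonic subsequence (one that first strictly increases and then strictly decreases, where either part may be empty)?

10

inc[i] = longest strictly increasing subsequence ending at i; dec[i] = longest strictly decreasing subsequence starting at i:
i:      1  2  3  4  5  6  7  8  9 10 11 12 13 14 15 16
x[i]:   7 11 15 19 23  7 27 11 15 19 23 27 31 35 39 43
inc:    1  2  3  4  5  1  6  2  3  4  5  6  7  8  9 10
dec:    1  2  2  2  2  1  2  1  1  1  1  1  1  1  1  1
Best peak at i=16 (value 43): inc=10, dec=1, length 10+1−1 = 10.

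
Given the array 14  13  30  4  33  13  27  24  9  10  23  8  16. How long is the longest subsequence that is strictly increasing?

Let dp[i] be the length of the longest such subsequence ending at index i:
i:      1  2  3  4  5  6  7  8  9 10 11 12 13
a[i]:  14 13 30  4 33 13 27 24  9 10 23  8 16
dp:     1  1  2  1  3  2  3  3  2  3  4  2  4
Maximum dp value is 4.

4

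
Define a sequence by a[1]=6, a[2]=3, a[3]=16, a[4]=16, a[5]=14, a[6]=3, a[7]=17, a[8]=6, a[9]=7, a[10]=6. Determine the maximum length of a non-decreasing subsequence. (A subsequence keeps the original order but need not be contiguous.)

Track the smallest tail for each achievable length (allowing ties):
6 → extends → [6]
3 → replaces 6 → [3]
16 → extends → [3, 16]
16 → extends → [3, 16, 16]
14 → replaces 16 → [3, 14, 16]
3 → replaces 14 → [3, 3, 16]
17 → extends → [3, 3, 16, 17]
6 → replaces 16 → [3, 3, 6, 17]
7 → replaces 17 → [3, 3, 6, 7]
6 → replaces 7 → [3, 3, 6, 6]
Four tails, so the longest non-decreasing subsequence has length 4 (e.g. 6, 16, 16, 17).

4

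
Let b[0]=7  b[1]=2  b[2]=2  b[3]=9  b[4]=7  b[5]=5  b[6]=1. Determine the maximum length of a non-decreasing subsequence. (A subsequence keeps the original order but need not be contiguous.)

3

Track the smallest tail for each achievable length (allowing ties):
7 → extends → [7]
2 → replaces 7 → [2]
2 → extends → [2, 2]
9 → extends → [2, 2, 9]
7 → replaces 9 → [2, 2, 7]
5 → replaces 7 → [2, 2, 5]
1 → replaces 2 → [1, 2, 5]
Three tails, so the longest non-decreasing subsequence has length 3 (e.g. 2, 2, 9).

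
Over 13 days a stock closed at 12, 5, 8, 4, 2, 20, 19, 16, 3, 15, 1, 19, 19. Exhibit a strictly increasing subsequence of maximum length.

5, 8, 16, 19

Patience tails give the LIS length; then backtrack through the dp parents:
12 → extends → [12]
5 → replaces 12 → [5]
8 → extends → [5, 8]
4 → replaces 5 → [4, 8]
2 → replaces 4 → [2, 8]
20 → extends → [2, 8, 20]
19 → replaces 20 → [2, 8, 19]
16 → replaces 19 → [2, 8, 16]
3 → replaces 8 → [2, 3, 16]
15 → replaces 16 → [2, 3, 15]
1 → replaces 2 → [1, 3, 15]
19 → extends → [1, 3, 15, 19]
19 → already a tail → [1, 3, 15, 19]
Length 4; one witness is 5, 8, 16, 19.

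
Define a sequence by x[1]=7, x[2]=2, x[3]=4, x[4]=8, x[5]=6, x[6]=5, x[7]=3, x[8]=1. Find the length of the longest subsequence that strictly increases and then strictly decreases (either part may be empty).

inc[i] = longest strictly increasing subsequence ending at i; dec[i] = longest strictly decreasing subsequence starting at i:
i:     1 2 3 4 5 6 7 8
x[i]:  7 2 4 8 6 5 3 1
inc:   1 1 2 3 3 3 2 1
dec:   5 2 3 5 4 3 2 1
Best peak at i=4 (value 8): inc=3, dec=5, length 3+5−1 = 7.

7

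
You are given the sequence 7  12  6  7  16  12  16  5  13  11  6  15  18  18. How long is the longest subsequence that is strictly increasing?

Let dp[i] be the length of the longest such subsequence ending at index i:
i:      1  2  3  4  5  6  7  8  9 10 11 12 13 14
a[i]:   7 12  6  7 16 12 16  5 13 11  6 15 18 18
dp:     1  2  1  2  3  3  4  1  4  3  2  5  6  6
Maximum dp value is 6.

6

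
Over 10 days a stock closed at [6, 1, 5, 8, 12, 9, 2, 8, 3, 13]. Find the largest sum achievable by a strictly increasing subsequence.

39

Let S[i] be the best sum of a strictly increasing subsequence ending at i:
i:      1  2  3  4  5  6  7  8  9 10
a[i]:   6  1  5  8 12  9  2  8  3 13
S:      6  1  6 14 26 23  3 14  6 39
Maximum is 39 (e.g. 1 + 5 + 8 + 12 + 13).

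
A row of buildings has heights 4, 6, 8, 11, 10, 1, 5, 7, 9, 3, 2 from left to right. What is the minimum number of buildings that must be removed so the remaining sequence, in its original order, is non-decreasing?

7

Fewest deletions = n − (longest non-decreasing subsequence).
Patience tails:
4 → extends → [4]
6 → extends → [4, 6]
8 → extends → [4, 6, 8]
11 → extends → [4, 6, 8, 11]
10 → replaces 11 → [4, 6, 8, 10]
1 → replaces 4 → [1, 6, 8, 10]
5 → replaces 6 → [1, 5, 8, 10]
7 → replaces 8 → [1, 5, 7, 10]
9 → replaces 10 → [1, 5, 7, 9]
3 → replaces 5 → [1, 3, 7, 9]
2 → replaces 3 → [1, 2, 7, 9]
Longest non-decreasing subsequence has length 4, so deletions = 11 − 4 = 7.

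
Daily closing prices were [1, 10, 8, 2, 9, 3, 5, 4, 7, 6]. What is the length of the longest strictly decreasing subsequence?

4

Negate each value so 'decreasing' becomes 'increasing', then run patience tails on the negated sequence:
-1 → extends → [-1]
-10 → replaces -1 → [-10]
-8 → extends → [-10, -8]
-2 → extends → [-10, -8, -2]
-9 → replaces -8 → [-10, -9, -2]
-3 → replaces -2 → [-10, -9, -3]
-5 → replaces -3 → [-10, -9, -5]
-4 → extends → [-10, -9, -5, -4]
-7 → replaces -5 → [-10, -9, -7, -4]
-6 → replaces -4 → [-10, -9, -7, -6]
Four tails, so the longest strictly decreasing subsequence of the original has length 4.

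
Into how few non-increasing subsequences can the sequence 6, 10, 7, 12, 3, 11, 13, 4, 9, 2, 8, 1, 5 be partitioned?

Place each on the leftmost legal pile:
6 → new pile 1 (tops now [6])
10 → new pile 2 (tops now [6, 10])
7 → pile 2 (tops now [6, 7])
12 → new pile 3 (tops now [6, 7, 12])
3 → pile 1 (tops now [3, 7, 12])
11 → pile 3 (tops now [3, 7, 11])
13 → new pile 4 (tops now [3, 7, 11, 13])
4 → pile 2 (tops now [3, 4, 11, 13])
9 → pile 3 (tops now [3, 4, 9, 13])
2 → pile 1 (tops now [2, 4, 9, 13])
8 → pile 3 (tops now [2, 4, 8, 13])
1 → pile 1 (tops now [1, 4, 8, 13])
5 → pile 3 (tops now [1, 4, 5, 13])
Four piles.

4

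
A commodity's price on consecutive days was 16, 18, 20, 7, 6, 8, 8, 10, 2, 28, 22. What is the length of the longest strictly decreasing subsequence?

Negate each value so 'decreasing' becomes 'increasing', then run patience tails on the negated sequence:
-16 → extends → [-16]
-18 → replaces -16 → [-18]
-20 → replaces -18 → [-20]
-7 → extends → [-20, -7]
-6 → extends → [-20, -7, -6]
-8 → replaces -7 → [-20, -8, -6]
-8 → already a tail → [-20, -8, -6]
-10 → replaces -8 → [-20, -10, -6]
-2 → extends → [-20, -10, -6, -2]
-28 → replaces -20 → [-28, -10, -6, -2]
-22 → replaces -10 → [-28, -22, -6, -2]
Four tails, so the longest strictly decreasing subsequence of the original has length 4.

4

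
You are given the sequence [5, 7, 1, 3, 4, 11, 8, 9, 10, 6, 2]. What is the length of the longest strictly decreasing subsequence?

Negate each value so 'decreasing' becomes 'increasing', then run patience tails on the negated sequence:
-5 → extends → [-5]
-7 → replaces -5 → [-7]
-1 → extends → [-7, -1]
-3 → replaces -1 → [-7, -3]
-4 → replaces -3 → [-7, -4]
-11 → replaces -7 → [-11, -4]
-8 → replaces -4 → [-11, -8]
-9 → replaces -8 → [-11, -9]
-10 → replaces -9 → [-11, -10]
-6 → extends → [-11, -10, -6]
-2 → extends → [-11, -10, -6, -2]
Four tails, so the longest strictly decreasing subsequence of the original has length 4.

4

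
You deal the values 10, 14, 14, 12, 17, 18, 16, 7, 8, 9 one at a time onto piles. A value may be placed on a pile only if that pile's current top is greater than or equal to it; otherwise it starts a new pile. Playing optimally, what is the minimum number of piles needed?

The minimum number of non-increasing subsequences covering a sequence equals the length of its longest strictly increasing subsequence.
LIS length is 4 (e.g. 10, 14, 17, 18), so 4 piles are needed.

4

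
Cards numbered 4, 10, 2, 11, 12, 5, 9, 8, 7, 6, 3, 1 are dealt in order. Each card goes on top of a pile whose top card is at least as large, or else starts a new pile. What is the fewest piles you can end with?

4

Place each on the leftmost legal pile:
4 → new pile 1 (tops now [4])
10 → new pile 2 (tops now [4, 10])
2 → pile 1 (tops now [2, 10])
11 → new pile 3 (tops now [2, 10, 11])
12 → new pile 4 (tops now [2, 10, 11, 12])
5 → pile 2 (tops now [2, 5, 11, 12])
9 → pile 3 (tops now [2, 5, 9, 12])
8 → pile 3 (tops now [2, 5, 8, 12])
7 → pile 3 (tops now [2, 5, 7, 12])
6 → pile 3 (tops now [2, 5, 6, 12])
3 → pile 2 (tops now [2, 3, 6, 12])
1 → pile 1 (tops now [1, 3, 6, 12])
Four piles.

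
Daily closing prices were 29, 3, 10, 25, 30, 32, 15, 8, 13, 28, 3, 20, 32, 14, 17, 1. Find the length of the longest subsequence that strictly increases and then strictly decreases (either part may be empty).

inc[i] = longest strictly increasing subsequence ending at i; dec[i] = longest strictly decreasing subsequence starting at i:
i:      1  2  3  4  5  6  7  8  9 10 11 12 13 14 15 16
a[i]:  29  3 10 25 30 32 15  8 13 28  3 20 32 14 17  1
inc:    1  1  2  3  4  5  3  2  3  4  1  4  5  4  5  1
dec:    6  2  4  5  5  5  4  3  3  4  2  3  3  2  2  1
Best peak at i=6 (value 32): inc=5, dec=5, length 5+5−1 = 9.

9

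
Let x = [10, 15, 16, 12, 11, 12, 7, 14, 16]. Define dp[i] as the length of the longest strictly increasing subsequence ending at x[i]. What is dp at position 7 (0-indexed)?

4

dp[i] = 1 + max{dp[j] : j<i, x[j]<x[i]} (or 1 if no such j):
i:      0  1  2  3  4  5  6  7  8
x[i]:  10 15 16 12 11 12  7 14 16
dp:     1  2  3  2  2  3  1  4  5
At index 7 the value is 4.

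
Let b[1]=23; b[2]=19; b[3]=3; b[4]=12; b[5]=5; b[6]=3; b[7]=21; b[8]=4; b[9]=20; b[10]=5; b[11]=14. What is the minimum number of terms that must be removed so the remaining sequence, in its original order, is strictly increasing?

Fewest deletions = n − (longest strictly increasing subsequence).
Patience tails:
23 → extends → [23]
19 → replaces 23 → [19]
3 → replaces 19 → [3]
12 → extends → [3, 12]
5 → replaces 12 → [3, 5]
3 → already a tail → [3, 5]
21 → extends → [3, 5, 21]
4 → replaces 5 → [3, 4, 21]
20 → replaces 21 → [3, 4, 20]
5 → replaces 20 → [3, 4, 5]
14 → extends → [3, 4, 5, 14]
Longest strictly increasing subsequence has length 4, so deletions = 11 − 4 = 7.

7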